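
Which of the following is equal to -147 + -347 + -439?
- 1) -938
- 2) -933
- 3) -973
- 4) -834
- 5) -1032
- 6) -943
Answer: 2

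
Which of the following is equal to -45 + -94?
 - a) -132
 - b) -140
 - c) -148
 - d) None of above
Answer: d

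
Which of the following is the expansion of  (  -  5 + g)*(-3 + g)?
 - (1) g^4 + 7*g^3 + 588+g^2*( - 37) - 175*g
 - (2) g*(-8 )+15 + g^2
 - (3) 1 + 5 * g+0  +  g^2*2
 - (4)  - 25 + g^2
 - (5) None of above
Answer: 2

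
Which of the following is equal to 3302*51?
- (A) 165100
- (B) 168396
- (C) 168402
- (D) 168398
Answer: C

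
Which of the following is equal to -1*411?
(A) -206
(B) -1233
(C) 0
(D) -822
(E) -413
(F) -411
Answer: F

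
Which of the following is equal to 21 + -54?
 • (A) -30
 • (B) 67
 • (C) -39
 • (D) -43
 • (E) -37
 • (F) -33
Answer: F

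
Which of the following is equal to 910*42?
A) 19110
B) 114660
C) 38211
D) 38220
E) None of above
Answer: D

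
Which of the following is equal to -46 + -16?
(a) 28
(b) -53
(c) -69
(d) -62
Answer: d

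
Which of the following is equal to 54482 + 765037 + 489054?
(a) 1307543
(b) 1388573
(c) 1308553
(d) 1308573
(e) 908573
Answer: d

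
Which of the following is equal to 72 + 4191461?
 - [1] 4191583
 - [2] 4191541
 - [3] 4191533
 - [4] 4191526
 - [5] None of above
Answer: 3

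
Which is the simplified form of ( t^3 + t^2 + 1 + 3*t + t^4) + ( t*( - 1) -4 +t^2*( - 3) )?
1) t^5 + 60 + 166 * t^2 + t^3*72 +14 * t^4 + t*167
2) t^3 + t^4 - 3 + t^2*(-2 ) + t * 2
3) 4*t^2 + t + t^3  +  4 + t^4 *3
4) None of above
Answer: 2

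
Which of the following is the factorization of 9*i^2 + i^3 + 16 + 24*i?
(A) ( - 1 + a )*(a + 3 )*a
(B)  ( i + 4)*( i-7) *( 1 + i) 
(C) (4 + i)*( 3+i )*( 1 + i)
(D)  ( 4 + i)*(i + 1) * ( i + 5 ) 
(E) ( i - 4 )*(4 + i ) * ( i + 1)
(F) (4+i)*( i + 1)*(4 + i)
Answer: F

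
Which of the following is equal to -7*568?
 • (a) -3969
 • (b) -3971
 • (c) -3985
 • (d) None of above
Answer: d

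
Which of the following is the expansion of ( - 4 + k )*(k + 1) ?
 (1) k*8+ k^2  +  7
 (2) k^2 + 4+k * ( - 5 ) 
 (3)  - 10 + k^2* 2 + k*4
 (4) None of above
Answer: 4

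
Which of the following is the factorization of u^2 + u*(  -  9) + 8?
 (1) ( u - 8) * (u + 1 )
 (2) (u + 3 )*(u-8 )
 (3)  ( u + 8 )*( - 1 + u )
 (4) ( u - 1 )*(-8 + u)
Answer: 4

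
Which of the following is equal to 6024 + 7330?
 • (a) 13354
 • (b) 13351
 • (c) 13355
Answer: a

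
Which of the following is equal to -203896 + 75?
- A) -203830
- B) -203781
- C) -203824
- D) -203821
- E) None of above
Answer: D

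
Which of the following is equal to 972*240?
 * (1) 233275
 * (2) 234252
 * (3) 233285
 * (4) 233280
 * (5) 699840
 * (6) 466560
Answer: 4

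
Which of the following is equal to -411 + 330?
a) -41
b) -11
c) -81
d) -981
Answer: c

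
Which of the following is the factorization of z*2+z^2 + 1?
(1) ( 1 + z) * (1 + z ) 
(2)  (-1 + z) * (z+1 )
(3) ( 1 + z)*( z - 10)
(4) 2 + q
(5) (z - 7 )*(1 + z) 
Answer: 1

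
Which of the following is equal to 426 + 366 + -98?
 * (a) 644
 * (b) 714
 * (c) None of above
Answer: c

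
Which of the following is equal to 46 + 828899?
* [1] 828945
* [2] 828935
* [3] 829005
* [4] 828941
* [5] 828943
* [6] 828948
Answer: 1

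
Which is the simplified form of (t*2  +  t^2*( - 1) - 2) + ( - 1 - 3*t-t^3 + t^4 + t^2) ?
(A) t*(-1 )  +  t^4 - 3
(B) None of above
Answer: B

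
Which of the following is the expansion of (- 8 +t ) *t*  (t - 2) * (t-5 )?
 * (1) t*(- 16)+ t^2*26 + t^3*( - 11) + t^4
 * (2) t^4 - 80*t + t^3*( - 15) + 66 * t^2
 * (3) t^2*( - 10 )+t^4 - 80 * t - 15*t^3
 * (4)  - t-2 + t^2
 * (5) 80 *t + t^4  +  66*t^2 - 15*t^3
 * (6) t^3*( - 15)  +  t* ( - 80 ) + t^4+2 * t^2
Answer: 2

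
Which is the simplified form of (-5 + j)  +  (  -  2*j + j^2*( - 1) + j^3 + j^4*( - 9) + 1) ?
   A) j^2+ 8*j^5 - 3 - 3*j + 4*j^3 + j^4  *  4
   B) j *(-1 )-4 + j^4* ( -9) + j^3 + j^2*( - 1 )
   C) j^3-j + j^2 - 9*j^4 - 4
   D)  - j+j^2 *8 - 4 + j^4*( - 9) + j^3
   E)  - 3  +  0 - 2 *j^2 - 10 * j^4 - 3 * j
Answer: B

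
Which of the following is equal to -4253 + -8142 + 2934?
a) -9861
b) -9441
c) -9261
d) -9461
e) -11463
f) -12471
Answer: d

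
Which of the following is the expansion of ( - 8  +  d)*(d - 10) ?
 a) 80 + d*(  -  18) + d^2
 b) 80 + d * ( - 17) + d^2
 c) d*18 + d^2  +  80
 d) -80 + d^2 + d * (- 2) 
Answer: a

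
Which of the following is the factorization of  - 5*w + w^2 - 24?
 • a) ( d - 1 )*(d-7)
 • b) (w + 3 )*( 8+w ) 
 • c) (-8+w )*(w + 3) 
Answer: c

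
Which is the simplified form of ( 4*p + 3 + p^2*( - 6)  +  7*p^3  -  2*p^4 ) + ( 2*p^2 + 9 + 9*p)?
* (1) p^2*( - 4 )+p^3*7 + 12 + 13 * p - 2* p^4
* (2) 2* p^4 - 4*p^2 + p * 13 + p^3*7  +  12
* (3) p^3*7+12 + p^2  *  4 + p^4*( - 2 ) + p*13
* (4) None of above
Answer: 1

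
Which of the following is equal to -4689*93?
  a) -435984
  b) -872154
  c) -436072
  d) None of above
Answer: d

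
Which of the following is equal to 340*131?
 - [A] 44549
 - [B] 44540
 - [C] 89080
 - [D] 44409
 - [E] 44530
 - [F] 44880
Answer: B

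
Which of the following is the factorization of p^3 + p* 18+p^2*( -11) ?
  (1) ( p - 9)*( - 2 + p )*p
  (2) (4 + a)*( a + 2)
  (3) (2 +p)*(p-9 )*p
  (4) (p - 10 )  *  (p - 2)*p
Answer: 1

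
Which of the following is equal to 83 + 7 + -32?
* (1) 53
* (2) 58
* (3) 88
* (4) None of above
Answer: 2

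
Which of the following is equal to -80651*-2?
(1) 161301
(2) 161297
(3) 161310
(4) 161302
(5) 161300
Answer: 4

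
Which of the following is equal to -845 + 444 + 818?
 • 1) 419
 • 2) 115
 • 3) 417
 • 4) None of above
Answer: 3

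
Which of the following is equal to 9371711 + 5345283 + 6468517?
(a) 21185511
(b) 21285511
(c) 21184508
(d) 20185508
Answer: a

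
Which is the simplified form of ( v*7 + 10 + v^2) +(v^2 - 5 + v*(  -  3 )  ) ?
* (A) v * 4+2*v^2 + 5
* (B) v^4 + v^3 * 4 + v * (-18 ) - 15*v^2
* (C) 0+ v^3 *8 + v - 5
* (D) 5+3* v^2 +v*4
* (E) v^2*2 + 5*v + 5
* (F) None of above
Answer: A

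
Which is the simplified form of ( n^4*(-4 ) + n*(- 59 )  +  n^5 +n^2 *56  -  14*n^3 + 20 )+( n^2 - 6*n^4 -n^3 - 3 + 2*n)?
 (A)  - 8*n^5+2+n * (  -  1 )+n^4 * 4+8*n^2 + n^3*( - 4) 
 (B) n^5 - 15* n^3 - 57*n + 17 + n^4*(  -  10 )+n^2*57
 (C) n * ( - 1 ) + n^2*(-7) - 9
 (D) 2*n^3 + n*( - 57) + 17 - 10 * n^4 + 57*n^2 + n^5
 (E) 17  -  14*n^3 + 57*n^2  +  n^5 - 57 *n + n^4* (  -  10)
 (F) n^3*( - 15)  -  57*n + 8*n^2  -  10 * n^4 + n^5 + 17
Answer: B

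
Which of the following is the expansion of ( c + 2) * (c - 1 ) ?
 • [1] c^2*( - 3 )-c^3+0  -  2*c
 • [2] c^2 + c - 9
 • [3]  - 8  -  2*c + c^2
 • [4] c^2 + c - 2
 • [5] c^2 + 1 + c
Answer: 4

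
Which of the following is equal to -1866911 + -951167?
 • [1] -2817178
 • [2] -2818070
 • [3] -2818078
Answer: 3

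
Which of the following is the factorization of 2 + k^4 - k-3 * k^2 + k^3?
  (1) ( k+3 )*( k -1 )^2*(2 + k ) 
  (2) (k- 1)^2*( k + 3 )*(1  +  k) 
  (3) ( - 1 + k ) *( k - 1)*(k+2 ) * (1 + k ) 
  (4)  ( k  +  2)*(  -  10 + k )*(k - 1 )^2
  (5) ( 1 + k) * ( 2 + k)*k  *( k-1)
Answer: 3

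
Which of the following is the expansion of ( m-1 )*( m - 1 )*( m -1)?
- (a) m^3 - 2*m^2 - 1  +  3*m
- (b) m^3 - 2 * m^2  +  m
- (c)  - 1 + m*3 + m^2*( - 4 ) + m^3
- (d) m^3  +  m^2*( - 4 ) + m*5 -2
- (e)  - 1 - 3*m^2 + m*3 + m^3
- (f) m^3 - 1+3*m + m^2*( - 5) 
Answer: e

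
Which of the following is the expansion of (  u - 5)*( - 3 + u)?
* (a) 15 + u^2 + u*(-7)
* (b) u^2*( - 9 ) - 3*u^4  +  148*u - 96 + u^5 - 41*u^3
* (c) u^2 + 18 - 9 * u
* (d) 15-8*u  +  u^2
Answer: d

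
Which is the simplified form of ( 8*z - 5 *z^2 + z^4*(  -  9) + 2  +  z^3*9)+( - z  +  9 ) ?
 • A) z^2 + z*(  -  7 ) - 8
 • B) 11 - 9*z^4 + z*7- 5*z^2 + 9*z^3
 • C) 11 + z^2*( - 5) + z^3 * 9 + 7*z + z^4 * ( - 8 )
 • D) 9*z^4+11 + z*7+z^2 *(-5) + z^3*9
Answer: B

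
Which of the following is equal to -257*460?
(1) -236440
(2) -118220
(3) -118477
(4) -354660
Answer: 2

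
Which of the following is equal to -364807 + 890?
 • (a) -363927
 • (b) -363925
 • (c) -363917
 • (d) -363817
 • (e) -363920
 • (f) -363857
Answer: c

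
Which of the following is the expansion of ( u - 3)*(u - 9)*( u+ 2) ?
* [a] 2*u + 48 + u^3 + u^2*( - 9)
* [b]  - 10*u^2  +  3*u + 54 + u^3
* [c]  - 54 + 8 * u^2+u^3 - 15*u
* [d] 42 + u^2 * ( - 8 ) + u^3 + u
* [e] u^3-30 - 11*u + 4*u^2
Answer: b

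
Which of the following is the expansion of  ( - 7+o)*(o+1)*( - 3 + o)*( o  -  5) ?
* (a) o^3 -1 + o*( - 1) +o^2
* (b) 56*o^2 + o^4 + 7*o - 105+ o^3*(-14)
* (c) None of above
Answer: c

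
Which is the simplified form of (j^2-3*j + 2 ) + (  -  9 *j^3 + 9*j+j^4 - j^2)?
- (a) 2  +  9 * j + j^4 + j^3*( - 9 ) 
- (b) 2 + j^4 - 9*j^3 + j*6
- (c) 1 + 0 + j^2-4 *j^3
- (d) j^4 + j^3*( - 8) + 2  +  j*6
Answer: b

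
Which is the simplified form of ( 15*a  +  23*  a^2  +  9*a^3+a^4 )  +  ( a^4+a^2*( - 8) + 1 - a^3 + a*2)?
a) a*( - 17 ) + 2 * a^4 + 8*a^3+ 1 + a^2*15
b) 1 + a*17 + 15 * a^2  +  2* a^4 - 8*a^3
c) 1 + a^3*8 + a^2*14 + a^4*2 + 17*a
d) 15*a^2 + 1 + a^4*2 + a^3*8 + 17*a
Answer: d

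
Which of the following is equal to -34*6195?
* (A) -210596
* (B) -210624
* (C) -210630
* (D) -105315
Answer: C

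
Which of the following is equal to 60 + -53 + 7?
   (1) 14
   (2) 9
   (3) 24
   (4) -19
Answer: 1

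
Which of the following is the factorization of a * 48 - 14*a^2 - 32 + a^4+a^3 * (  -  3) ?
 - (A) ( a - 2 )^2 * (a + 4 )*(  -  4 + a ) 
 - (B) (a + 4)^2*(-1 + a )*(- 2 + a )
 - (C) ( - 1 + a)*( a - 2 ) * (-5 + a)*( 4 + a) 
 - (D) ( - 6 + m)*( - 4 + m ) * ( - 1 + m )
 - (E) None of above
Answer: E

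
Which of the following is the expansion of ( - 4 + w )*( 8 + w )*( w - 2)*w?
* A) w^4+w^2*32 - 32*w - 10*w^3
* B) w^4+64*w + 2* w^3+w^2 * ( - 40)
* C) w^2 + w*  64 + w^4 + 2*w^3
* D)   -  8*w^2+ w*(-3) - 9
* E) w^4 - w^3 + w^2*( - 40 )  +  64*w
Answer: B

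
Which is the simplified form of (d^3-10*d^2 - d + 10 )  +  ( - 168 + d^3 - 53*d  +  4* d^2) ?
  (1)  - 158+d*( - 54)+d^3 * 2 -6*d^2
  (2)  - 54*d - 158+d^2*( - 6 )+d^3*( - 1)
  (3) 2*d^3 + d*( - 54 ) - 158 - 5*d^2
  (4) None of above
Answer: 1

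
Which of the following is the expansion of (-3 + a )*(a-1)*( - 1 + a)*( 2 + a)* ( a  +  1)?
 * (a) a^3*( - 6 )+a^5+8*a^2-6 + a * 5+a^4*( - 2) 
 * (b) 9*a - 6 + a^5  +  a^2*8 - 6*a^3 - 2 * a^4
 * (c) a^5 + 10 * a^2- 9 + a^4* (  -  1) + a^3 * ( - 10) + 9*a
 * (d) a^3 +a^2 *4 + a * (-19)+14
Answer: a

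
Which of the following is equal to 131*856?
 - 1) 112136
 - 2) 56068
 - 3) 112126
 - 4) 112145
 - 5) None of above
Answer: 1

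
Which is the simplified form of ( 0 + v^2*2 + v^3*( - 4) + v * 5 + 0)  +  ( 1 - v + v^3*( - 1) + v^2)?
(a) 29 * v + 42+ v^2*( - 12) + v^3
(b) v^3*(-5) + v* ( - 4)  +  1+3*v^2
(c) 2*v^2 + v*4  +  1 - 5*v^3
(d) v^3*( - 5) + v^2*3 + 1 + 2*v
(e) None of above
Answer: e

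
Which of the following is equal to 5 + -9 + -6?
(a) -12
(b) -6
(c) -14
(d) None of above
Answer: d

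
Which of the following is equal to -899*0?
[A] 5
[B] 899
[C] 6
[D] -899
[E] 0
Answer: E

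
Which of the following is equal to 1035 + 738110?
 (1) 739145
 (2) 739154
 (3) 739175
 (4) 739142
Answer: 1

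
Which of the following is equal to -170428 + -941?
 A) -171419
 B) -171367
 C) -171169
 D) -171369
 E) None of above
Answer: D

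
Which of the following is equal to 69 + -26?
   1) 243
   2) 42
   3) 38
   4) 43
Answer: 4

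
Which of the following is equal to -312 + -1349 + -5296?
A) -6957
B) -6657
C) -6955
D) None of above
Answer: A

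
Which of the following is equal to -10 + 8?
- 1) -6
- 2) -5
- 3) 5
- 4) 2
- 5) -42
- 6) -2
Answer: 6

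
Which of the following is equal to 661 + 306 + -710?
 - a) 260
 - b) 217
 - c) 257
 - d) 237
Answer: c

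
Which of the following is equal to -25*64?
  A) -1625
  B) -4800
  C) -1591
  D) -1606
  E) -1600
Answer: E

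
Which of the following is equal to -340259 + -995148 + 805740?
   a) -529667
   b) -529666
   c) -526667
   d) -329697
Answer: a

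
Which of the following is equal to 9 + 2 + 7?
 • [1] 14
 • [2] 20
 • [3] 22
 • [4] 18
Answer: 4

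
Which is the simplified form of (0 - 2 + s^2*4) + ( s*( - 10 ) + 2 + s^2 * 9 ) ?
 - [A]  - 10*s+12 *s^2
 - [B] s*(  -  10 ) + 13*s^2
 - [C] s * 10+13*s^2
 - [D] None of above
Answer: B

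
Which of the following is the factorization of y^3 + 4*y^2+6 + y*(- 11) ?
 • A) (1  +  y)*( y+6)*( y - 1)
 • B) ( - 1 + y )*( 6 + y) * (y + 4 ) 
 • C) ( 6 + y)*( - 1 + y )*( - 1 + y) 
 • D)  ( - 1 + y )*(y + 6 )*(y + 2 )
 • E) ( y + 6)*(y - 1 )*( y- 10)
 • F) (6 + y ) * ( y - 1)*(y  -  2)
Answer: C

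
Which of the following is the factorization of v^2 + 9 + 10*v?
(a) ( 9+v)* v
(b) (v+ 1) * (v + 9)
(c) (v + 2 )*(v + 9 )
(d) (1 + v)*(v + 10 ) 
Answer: b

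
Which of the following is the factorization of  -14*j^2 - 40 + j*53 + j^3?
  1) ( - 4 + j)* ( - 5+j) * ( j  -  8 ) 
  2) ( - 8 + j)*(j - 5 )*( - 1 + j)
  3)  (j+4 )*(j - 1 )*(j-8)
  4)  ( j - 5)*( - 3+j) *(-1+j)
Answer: 2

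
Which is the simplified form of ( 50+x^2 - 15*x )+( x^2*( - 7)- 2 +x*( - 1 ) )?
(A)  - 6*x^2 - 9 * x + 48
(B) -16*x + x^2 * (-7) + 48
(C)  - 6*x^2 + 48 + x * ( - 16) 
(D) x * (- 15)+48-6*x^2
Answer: C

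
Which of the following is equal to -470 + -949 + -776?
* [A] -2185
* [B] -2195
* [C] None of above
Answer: B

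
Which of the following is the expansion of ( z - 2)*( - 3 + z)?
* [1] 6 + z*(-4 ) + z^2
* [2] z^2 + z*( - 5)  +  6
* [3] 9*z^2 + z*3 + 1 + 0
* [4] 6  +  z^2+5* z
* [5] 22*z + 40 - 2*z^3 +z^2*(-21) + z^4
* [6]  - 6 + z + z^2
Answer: 2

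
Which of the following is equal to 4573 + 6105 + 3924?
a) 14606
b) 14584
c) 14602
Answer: c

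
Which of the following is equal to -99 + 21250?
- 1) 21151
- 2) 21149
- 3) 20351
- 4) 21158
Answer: 1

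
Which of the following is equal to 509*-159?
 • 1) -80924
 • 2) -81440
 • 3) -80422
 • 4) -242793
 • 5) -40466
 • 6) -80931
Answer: 6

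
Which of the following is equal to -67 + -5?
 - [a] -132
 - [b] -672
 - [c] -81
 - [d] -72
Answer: d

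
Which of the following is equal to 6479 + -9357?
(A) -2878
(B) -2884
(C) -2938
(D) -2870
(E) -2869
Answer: A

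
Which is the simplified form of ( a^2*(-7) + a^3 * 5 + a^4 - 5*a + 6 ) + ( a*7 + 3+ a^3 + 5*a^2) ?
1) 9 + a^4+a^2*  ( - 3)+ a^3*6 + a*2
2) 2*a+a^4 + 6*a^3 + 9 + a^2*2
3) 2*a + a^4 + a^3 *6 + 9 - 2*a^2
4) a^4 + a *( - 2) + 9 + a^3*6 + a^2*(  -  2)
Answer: 3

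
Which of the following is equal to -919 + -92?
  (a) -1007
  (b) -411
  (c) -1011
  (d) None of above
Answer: c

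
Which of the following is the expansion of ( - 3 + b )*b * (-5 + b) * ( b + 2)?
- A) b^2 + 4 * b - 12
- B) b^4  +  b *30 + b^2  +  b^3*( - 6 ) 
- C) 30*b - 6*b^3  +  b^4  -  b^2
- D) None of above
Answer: C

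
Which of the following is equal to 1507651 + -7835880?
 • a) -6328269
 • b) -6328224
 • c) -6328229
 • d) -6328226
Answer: c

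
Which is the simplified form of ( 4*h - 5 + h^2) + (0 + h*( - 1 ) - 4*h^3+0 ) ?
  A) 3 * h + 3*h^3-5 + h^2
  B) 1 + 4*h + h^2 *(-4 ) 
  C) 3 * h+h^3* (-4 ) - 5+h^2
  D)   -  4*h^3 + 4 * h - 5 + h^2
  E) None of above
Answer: C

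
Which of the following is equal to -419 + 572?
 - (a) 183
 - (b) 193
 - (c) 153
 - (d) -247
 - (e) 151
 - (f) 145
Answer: c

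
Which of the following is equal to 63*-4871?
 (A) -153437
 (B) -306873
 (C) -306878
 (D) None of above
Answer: B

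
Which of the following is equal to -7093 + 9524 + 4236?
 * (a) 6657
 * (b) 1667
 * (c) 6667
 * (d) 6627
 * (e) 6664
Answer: c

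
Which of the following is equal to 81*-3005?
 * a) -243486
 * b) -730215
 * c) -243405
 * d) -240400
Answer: c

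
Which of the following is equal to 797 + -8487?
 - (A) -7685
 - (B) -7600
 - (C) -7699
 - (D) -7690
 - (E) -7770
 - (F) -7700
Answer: D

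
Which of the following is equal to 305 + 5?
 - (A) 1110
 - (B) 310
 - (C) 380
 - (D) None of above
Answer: B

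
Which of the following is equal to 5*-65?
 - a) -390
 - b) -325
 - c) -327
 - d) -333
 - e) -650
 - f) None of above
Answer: b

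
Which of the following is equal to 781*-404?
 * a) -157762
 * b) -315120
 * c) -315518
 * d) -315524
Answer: d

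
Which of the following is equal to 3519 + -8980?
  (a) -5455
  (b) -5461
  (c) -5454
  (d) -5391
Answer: b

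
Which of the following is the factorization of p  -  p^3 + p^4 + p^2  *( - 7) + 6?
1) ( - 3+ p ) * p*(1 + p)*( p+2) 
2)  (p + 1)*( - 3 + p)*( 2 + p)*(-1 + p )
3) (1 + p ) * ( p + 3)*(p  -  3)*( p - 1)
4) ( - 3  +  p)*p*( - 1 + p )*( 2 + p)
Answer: 2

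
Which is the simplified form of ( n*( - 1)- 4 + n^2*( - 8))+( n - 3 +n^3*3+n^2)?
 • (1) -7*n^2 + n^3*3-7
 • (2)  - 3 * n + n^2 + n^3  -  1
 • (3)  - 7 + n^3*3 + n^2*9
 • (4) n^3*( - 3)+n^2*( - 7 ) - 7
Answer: 1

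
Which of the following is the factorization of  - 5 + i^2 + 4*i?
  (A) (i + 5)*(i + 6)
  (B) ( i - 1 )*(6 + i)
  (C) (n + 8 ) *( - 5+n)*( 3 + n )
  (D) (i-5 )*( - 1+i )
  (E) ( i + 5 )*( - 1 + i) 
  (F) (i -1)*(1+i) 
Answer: E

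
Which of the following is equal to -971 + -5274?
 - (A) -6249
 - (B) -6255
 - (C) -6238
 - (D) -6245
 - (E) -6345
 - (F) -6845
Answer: D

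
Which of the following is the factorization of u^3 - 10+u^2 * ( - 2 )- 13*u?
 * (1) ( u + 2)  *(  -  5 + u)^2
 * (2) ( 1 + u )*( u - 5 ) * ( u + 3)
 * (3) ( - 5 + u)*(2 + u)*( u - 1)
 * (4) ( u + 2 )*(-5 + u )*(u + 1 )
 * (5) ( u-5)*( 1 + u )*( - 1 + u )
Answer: 4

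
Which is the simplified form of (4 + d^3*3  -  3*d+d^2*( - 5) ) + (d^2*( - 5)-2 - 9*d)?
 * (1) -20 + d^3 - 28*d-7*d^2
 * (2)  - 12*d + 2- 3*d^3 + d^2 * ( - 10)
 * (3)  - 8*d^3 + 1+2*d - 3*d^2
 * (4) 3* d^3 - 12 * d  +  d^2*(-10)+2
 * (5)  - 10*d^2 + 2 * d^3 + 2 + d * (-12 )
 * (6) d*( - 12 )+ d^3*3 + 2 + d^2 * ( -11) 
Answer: 4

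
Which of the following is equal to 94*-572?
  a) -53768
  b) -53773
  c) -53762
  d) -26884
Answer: a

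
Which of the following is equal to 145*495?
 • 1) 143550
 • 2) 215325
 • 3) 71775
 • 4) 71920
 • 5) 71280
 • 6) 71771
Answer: 3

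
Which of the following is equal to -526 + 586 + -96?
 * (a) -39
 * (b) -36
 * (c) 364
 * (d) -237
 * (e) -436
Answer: b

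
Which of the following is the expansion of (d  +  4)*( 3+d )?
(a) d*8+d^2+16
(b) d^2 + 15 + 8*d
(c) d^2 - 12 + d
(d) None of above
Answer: d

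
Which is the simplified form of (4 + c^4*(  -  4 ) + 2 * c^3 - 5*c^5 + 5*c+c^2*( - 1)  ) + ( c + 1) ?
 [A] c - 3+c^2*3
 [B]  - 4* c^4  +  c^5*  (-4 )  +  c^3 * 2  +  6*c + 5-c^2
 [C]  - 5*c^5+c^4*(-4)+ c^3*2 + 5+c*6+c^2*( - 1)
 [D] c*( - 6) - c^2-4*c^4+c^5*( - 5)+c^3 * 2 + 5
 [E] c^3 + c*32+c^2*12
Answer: C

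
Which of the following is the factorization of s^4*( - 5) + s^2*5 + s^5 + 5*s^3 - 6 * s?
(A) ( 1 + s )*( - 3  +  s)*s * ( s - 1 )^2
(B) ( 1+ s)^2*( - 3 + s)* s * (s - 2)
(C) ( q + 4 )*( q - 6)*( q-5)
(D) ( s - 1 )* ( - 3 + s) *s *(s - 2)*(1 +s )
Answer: D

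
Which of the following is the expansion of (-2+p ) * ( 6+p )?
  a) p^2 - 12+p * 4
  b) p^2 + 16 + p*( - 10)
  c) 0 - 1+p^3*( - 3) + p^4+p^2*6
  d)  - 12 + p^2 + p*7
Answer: a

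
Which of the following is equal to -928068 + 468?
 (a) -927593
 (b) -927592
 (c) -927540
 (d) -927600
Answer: d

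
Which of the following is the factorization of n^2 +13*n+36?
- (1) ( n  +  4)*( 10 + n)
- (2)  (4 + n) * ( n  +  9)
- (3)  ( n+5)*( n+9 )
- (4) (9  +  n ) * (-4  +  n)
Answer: 2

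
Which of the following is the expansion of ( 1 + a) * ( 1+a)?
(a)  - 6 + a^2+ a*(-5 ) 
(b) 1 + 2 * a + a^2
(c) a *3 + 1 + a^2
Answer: b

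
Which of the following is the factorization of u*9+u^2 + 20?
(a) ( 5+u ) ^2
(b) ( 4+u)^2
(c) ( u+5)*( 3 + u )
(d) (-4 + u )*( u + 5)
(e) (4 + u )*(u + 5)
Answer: e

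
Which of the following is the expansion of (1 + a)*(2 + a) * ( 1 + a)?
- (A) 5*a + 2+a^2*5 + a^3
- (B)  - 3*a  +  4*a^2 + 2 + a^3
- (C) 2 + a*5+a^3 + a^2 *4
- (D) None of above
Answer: C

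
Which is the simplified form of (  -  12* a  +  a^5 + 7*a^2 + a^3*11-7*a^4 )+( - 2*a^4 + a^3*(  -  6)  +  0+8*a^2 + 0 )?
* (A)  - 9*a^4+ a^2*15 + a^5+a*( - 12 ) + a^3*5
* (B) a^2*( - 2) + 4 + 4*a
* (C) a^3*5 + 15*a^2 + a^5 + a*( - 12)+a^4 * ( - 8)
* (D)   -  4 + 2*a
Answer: A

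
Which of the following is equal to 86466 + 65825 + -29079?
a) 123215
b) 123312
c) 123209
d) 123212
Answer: d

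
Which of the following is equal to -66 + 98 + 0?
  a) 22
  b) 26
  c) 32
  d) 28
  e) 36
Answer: c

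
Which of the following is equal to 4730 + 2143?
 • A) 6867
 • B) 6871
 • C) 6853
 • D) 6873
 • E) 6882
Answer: D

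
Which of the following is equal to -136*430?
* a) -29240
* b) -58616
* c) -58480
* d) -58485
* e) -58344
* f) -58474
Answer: c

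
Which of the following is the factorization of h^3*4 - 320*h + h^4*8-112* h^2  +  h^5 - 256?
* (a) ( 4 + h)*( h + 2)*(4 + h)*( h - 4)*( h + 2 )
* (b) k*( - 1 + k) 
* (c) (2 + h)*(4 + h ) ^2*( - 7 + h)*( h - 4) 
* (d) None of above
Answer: a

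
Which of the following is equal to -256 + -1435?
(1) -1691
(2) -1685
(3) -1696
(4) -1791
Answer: 1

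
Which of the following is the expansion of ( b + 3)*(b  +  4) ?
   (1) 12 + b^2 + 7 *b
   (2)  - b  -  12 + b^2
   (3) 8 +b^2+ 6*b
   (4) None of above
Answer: 1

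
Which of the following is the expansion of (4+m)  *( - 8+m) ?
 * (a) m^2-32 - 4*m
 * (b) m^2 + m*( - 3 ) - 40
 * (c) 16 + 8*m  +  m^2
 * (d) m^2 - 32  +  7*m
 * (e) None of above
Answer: a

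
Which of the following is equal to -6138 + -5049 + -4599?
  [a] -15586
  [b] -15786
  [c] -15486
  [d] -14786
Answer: b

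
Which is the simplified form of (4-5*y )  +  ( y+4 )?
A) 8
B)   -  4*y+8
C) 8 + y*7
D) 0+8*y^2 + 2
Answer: B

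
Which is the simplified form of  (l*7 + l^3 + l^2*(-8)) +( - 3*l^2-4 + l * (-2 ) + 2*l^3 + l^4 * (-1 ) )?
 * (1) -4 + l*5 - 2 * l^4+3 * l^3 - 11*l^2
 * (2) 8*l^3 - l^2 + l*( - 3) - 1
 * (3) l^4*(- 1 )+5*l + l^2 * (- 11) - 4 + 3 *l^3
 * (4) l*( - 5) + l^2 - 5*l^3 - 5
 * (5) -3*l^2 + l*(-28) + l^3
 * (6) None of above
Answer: 3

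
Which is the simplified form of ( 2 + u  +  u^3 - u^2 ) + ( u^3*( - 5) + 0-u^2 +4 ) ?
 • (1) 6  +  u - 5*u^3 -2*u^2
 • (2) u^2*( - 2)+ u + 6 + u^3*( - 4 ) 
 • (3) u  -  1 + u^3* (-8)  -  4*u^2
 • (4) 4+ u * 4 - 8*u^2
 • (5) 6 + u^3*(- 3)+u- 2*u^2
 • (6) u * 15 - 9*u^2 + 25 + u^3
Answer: 2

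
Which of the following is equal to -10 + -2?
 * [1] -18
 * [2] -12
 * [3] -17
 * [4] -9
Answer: 2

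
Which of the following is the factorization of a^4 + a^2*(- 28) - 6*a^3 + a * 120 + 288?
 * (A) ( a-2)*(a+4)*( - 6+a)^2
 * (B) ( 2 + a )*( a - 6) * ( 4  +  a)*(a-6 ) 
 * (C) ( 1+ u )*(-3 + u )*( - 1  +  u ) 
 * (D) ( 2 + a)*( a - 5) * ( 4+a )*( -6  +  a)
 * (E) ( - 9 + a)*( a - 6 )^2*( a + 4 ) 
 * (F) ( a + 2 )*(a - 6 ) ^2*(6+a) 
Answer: B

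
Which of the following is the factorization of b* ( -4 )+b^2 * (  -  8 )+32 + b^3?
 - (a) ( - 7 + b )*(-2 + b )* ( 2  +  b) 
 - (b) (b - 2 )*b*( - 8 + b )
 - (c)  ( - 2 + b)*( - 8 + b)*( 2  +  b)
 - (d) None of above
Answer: c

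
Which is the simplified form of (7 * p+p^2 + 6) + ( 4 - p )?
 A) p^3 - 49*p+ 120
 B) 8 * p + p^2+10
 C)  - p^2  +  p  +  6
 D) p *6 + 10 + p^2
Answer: D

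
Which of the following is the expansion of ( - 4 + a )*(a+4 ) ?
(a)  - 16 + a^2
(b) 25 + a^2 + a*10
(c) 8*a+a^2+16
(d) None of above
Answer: a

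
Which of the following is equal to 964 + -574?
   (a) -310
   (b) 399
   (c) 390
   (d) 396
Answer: c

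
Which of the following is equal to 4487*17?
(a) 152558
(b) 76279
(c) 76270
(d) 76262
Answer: b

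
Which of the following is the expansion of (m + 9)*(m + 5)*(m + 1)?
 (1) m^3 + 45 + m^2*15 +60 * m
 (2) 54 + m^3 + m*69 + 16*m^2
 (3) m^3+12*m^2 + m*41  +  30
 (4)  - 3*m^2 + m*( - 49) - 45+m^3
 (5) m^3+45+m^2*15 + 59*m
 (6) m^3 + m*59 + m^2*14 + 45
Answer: 5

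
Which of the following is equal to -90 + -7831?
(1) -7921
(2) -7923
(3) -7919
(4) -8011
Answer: 1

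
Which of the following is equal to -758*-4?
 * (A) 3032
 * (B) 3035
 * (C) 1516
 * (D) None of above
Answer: A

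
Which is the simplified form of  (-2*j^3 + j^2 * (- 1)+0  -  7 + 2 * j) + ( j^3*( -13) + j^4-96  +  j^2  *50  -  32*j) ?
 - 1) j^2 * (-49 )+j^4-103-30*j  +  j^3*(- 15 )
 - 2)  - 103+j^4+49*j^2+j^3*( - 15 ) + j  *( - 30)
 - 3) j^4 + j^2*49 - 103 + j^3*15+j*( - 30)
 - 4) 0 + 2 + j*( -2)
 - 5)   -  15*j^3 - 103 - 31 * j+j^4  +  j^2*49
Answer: 2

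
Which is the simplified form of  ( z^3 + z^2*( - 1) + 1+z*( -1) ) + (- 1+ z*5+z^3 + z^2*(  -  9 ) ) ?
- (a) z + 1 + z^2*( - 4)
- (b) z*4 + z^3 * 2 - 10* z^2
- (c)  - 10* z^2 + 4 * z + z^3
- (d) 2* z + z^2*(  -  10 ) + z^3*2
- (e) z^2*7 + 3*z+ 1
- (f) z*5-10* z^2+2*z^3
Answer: b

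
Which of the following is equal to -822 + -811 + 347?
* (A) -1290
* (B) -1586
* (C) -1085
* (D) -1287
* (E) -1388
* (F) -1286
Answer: F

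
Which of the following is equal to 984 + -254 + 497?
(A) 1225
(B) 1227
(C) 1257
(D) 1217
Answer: B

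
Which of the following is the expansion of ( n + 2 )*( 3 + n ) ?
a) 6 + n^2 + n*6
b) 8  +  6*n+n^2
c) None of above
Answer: c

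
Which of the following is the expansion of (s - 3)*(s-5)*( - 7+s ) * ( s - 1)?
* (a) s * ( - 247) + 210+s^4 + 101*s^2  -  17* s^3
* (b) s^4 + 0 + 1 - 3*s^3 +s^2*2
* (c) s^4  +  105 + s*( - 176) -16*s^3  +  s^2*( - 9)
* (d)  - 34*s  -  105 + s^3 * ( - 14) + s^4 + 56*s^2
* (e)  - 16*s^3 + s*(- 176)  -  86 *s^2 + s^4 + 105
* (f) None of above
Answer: f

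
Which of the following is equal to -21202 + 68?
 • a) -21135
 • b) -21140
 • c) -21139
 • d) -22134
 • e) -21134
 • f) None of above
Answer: e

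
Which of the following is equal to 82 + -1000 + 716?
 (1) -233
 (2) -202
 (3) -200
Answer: 2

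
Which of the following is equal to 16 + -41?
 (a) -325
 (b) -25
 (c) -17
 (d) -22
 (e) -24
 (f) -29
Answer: b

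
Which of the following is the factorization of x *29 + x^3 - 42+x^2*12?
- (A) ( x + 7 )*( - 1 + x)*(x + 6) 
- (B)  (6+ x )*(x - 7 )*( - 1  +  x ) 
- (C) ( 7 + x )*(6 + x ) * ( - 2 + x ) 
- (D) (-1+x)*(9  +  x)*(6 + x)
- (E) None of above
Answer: A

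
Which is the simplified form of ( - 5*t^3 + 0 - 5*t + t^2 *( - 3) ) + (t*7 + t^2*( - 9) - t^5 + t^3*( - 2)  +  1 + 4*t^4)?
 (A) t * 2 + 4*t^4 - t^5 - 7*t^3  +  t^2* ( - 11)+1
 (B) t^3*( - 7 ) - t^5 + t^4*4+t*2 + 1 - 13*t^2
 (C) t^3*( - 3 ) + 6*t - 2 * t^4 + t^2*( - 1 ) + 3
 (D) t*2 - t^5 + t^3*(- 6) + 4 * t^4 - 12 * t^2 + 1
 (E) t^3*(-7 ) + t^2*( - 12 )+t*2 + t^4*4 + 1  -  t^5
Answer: E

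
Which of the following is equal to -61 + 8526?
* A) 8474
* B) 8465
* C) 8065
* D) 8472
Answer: B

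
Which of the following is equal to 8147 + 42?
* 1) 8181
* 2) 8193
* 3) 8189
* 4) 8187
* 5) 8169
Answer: 3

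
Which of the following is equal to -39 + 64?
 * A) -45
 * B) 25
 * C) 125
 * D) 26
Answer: B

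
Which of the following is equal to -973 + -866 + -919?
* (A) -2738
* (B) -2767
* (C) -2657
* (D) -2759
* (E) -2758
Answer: E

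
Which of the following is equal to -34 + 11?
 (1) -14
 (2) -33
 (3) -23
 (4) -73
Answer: 3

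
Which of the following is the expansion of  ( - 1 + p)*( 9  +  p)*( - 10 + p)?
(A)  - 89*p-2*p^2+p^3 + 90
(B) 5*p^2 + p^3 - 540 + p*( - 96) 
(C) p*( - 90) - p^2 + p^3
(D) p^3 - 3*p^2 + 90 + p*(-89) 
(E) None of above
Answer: A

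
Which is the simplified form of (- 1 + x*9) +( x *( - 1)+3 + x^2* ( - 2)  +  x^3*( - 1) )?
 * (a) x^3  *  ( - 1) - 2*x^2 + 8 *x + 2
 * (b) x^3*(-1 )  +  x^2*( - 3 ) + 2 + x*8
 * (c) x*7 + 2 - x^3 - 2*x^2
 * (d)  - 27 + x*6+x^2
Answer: a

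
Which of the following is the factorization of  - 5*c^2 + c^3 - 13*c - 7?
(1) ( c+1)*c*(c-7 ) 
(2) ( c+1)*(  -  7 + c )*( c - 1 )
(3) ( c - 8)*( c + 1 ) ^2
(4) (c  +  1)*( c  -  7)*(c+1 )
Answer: 4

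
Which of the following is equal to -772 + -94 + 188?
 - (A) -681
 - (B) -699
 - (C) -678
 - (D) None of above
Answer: C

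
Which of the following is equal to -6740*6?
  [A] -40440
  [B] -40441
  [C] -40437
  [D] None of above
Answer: A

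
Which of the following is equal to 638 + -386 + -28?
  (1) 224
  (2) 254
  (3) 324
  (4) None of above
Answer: 1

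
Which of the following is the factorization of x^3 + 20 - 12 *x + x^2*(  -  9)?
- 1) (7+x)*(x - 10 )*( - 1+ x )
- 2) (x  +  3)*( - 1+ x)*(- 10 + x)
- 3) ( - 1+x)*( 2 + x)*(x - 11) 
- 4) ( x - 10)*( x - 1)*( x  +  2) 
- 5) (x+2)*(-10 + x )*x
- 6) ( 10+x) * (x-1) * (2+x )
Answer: 4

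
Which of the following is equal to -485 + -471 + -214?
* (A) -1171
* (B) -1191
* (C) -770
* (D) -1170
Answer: D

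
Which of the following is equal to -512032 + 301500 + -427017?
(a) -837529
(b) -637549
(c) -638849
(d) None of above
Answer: b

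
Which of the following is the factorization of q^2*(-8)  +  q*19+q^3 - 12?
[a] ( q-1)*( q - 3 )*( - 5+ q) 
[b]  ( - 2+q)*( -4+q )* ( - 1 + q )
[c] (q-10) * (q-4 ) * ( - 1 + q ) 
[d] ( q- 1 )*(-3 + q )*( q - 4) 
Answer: d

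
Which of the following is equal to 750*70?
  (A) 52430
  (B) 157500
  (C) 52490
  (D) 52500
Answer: D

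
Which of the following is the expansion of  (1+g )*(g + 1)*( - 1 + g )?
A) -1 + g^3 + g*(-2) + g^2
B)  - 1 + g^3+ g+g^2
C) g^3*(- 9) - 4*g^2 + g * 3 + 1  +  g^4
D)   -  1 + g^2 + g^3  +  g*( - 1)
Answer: D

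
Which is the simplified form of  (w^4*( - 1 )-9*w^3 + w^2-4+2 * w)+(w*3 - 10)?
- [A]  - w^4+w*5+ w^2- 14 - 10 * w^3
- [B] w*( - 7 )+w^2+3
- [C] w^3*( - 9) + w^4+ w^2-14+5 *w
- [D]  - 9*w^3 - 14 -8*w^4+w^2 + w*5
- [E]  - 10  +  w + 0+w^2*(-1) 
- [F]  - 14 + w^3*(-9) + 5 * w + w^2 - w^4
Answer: F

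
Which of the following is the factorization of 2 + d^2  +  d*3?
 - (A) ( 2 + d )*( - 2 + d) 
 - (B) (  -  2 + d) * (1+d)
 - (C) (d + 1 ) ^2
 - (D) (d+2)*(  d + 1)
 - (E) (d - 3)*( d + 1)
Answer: D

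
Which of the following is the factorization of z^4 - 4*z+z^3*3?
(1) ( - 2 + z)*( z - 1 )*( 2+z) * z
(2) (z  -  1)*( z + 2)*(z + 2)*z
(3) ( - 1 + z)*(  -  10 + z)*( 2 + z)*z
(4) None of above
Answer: 2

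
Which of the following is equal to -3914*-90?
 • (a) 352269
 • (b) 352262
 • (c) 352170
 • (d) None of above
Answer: d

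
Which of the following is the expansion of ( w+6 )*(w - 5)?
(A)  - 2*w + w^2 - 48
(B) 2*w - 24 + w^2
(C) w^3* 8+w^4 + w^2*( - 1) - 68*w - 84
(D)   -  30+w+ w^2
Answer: D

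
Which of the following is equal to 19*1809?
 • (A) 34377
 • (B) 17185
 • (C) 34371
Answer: C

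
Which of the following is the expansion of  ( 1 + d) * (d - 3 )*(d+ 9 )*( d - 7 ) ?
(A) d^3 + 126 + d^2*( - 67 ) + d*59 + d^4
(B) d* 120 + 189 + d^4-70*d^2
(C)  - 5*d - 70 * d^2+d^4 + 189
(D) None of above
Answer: B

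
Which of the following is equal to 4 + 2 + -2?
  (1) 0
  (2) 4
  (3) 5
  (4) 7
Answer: 2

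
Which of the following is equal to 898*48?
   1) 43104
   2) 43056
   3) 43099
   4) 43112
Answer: 1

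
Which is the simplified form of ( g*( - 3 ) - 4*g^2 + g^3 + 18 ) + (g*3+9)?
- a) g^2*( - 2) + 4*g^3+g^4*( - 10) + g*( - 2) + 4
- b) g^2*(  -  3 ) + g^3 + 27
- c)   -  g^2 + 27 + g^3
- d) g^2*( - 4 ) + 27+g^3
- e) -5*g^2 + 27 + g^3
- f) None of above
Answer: d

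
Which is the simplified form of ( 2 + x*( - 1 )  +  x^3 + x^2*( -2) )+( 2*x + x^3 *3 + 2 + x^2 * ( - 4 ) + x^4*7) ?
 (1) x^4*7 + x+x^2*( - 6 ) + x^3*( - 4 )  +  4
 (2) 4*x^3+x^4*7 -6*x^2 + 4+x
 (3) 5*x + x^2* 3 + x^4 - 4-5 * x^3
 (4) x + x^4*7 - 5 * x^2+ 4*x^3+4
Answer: 2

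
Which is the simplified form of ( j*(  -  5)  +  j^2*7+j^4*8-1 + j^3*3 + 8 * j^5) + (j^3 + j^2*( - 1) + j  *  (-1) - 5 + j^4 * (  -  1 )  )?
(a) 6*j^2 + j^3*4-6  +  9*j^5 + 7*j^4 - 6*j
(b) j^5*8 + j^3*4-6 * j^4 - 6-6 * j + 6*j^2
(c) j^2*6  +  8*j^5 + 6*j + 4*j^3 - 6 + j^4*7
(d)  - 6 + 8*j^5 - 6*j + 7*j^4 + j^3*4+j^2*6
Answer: d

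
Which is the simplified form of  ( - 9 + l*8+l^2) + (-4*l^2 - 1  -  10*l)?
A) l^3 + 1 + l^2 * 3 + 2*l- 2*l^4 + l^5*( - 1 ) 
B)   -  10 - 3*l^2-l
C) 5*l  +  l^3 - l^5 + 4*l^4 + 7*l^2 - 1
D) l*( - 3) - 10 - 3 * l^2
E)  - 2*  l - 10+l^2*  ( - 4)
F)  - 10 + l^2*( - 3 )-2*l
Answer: F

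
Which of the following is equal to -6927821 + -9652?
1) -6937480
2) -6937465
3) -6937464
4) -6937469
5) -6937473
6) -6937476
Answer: 5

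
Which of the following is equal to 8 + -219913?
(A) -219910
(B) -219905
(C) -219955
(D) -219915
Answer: B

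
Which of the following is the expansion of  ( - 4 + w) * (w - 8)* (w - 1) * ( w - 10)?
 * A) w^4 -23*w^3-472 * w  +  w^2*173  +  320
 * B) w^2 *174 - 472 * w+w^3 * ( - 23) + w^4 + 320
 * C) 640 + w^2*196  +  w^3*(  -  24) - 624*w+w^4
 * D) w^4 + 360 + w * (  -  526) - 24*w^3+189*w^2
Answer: B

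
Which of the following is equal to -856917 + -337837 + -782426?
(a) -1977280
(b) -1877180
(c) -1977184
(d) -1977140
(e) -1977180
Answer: e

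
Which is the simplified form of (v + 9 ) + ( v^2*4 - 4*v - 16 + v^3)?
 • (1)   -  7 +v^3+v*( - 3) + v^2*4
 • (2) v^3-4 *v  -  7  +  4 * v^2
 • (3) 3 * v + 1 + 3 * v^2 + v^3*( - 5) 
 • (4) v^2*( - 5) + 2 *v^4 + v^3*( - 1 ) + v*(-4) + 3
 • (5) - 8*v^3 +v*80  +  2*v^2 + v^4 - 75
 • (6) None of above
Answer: 1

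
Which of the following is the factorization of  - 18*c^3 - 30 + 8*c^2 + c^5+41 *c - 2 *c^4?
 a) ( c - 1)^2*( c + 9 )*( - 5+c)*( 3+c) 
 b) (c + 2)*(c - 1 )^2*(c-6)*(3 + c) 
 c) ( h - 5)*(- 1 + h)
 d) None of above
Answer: d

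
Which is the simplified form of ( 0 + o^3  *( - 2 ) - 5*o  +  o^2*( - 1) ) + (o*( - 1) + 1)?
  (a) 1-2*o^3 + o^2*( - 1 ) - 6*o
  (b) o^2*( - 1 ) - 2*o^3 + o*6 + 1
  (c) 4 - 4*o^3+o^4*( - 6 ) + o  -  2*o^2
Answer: a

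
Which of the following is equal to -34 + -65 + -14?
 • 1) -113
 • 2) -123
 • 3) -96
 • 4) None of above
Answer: 1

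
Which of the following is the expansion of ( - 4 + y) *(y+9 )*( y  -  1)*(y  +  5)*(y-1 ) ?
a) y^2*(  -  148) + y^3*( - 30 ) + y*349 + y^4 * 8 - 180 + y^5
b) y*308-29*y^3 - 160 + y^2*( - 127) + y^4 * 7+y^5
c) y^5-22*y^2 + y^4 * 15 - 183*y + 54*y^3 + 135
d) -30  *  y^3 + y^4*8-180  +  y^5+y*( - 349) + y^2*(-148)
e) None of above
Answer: a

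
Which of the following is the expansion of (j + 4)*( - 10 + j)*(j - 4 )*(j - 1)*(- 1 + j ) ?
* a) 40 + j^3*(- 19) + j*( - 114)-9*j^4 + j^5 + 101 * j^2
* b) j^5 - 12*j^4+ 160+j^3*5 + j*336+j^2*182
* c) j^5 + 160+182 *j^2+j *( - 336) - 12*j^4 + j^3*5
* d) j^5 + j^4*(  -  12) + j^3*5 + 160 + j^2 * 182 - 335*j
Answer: c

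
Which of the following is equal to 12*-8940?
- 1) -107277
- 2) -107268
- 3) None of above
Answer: 3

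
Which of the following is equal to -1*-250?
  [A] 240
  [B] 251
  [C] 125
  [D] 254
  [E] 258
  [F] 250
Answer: F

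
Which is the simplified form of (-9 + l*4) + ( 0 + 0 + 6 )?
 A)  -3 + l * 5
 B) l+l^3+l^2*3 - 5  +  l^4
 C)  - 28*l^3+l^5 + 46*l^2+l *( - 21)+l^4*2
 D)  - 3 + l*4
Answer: D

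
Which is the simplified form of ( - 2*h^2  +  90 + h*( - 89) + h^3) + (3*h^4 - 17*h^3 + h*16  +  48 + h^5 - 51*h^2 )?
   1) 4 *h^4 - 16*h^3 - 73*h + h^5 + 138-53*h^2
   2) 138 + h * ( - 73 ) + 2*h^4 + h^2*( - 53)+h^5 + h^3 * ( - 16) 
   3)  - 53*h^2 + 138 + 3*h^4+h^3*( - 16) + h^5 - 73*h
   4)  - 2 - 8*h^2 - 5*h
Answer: 3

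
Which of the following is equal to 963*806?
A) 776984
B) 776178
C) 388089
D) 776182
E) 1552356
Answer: B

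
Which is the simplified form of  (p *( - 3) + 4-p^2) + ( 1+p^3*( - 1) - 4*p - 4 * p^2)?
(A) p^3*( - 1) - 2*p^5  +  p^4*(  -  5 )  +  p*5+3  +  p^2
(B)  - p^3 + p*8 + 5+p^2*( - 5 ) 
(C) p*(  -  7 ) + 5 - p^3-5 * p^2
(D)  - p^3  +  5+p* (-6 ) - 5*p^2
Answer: C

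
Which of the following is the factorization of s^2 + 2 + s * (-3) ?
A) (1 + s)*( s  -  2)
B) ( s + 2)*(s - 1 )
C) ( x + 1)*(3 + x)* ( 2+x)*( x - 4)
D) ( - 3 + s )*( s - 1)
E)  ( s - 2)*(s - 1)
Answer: E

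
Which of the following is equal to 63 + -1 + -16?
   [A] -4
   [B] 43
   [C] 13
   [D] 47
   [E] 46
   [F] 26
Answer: E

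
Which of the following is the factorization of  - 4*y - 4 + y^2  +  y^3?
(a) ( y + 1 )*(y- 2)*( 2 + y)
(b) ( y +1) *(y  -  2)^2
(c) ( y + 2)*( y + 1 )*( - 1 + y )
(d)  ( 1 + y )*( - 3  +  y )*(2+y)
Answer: a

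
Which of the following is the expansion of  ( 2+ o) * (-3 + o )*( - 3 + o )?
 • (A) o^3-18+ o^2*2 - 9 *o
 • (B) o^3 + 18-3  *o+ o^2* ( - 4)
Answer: B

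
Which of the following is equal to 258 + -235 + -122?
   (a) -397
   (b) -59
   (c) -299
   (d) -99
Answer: d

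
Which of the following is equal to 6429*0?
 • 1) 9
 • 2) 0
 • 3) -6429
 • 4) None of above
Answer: 2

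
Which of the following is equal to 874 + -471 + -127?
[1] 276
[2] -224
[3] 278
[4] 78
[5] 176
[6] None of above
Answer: 1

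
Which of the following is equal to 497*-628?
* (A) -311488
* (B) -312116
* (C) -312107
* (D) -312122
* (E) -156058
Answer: B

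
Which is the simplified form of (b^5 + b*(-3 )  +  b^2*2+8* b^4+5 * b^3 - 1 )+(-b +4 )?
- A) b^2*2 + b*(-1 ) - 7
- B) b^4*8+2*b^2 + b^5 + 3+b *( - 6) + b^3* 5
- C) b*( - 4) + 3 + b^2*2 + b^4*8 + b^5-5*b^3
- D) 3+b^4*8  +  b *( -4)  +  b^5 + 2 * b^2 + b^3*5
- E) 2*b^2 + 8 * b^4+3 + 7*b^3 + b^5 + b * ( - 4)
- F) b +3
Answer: D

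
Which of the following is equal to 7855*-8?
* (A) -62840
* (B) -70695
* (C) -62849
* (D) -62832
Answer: A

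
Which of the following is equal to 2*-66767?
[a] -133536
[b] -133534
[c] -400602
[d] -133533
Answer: b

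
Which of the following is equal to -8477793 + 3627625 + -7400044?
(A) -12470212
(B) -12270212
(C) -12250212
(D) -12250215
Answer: C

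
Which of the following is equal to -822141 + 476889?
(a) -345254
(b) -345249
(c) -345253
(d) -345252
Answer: d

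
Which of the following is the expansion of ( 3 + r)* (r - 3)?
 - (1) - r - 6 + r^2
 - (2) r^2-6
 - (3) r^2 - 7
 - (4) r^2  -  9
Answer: 4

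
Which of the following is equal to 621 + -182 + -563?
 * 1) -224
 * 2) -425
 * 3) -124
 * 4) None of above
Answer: 3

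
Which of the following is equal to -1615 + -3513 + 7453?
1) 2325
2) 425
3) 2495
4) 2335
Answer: 1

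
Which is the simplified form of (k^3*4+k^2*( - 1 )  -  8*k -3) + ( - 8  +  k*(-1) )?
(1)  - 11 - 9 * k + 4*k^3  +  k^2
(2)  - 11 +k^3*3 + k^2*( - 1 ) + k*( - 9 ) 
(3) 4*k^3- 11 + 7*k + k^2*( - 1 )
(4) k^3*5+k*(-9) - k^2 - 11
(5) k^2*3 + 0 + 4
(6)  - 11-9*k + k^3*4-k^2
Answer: 6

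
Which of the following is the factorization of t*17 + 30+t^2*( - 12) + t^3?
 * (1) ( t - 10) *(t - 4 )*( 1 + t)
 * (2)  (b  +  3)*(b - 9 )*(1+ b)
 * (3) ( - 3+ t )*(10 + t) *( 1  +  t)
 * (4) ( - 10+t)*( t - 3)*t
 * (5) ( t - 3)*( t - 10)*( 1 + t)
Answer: 5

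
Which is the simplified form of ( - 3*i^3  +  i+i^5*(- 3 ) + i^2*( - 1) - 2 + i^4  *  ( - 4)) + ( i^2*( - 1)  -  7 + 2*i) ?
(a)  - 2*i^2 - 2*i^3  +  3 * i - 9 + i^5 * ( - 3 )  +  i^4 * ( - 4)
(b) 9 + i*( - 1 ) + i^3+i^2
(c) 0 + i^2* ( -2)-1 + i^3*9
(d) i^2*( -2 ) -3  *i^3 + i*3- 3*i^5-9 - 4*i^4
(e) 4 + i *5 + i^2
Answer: d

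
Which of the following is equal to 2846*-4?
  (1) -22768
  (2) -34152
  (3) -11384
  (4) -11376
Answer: 3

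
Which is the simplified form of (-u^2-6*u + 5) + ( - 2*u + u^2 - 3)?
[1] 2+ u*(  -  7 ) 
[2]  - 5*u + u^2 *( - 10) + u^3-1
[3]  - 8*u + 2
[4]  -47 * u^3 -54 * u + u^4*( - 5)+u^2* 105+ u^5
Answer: 3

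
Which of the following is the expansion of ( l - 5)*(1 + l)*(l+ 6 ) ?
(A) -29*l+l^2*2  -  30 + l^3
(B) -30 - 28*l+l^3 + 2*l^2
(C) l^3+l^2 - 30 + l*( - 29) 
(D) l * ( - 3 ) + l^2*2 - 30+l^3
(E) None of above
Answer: A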